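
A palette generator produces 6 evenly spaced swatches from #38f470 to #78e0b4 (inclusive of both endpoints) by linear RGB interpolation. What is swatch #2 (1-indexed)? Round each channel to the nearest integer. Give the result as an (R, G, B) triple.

(69, 240, 126)

With 6 swatches and endpoints inclusive, swatch 2 sits at t = (2 − 1)/(6 − 1) = 1/5 ≈ 0.2.
#38f470 → (56, 244, 112); #78e0b4 → (120, 224, 180).
R = 56 + 0.2 × (120 − 56) = 68.8 → 69
G = 244 + 0.2 × (224 − 244) = 240 → 240
B = 112 + 0.2 × (180 − 112) = 125.6 → 126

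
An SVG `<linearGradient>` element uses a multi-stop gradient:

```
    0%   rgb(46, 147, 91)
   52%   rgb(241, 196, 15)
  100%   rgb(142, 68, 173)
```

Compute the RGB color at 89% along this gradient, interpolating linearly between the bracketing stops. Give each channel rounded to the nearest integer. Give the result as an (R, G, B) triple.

89% lies between the 52% and 100% stops, so the local fraction is t = (89 − 52)/(100 − 52) = 37/48 ≈ 0.7708.
R = 241 + 0.7708 × (142 − 241) = 164.691 → 165
G = 196 + 0.7708 × (68 − 196) = 97.338 → 97
B = 15 + 0.7708 × (173 − 15) = 136.786 → 137

(165, 97, 137)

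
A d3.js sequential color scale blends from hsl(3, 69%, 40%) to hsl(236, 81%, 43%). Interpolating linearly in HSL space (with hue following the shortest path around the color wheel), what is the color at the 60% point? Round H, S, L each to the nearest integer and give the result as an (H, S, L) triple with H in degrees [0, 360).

(287, 76, 42)

Hue: 236 − 3 = 233°, but |233| > 180 so the shorter arc goes the other way: Δh = 233 − 360 = -127°.
H = 3 + 0.6 × (-127) = -73.2 → -73 → -73 mod 360 = 287°
S = 69 + 0.6 × (81 − 69) = 76.2 → 76%
L = 40 + 0.6 × (43 − 40) = 41.8 → 42%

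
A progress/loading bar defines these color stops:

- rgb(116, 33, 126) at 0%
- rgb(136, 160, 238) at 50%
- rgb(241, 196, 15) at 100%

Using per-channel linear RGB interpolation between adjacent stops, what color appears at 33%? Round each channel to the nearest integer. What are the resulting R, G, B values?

(129, 117, 200)

33% lies between the 0% and 50% stops, so the local fraction is t = (33 − 0)/(50 − 0) = 33/50 ≈ 0.66.
R = 116 + 0.66 × (136 − 116) = 129.2 → 129
G = 33 + 0.66 × (160 − 33) = 116.82 → 117
B = 126 + 0.66 × (238 − 126) = 199.92 → 200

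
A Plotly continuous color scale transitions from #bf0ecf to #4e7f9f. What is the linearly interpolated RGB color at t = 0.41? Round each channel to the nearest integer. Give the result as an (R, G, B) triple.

#bf0ecf → (191, 14, 207); #4e7f9f → (78, 127, 159).
R = 191 + 0.41 × (78 − 191) = 191 + 0.41 × -113 = 144.67 → 145
G = 14 + 0.41 × (127 − 14) = 14 + 0.41 × 113 = 60.33 → 60
B = 207 + 0.41 × (159 − 207) = 207 + 0.41 × -48 = 187.32 → 187

(145, 60, 187)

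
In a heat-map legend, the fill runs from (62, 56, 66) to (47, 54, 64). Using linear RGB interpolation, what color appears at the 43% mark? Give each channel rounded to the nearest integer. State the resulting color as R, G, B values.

(56, 55, 65)

43% corresponds to t = 0.43.
R = 62 + 0.43 × (47 − 62) = 62 + 0.43 × -15 = 55.55 → 56
G = 56 + 0.43 × (54 − 56) = 56 + 0.43 × -2 = 55.14 → 55
B = 66 + 0.43 × (64 − 66) = 66 + 0.43 × -2 = 65.14 → 65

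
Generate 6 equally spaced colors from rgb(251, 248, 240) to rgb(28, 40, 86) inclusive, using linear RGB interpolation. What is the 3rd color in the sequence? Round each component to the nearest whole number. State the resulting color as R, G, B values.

With 6 swatches and endpoints inclusive, swatch 3 sits at t = (3 − 1)/(6 − 1) = 2/5 ≈ 0.4.
R = 251 + 0.4 × (28 − 251) = 161.8 → 162
G = 248 + 0.4 × (40 − 248) = 164.8 → 165
B = 240 + 0.4 × (86 − 240) = 178.4 → 178

(162, 165, 178)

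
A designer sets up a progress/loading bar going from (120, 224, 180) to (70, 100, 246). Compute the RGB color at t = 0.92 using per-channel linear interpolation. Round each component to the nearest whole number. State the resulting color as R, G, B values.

(74, 110, 241)

R = 120 + 0.92 × (70 − 120) = 120 + 0.92 × -50 = 74 → 74
G = 224 + 0.92 × (100 − 224) = 224 + 0.92 × -124 = 109.92 → 110
B = 180 + 0.92 × (246 − 180) = 180 + 0.92 × 66 = 240.72 → 241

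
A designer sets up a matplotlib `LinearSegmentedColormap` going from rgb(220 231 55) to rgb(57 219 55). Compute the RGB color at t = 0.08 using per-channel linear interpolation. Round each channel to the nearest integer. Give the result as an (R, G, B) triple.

R = 220 + 0.08 × (57 − 220) = 220 + 0.08 × -163 = 206.96 → 207
G = 231 + 0.08 × (219 − 231) = 231 + 0.08 × -12 = 230.04 → 230
B = 55 + 0.08 × (55 − 55) = 55 + 0.08 × 0 = 55 → 55

(207, 230, 55)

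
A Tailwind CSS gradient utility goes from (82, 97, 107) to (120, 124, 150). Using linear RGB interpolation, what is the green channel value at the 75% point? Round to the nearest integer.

G = 97 + 0.75 × (124 − 97) = 117.25 → 117

117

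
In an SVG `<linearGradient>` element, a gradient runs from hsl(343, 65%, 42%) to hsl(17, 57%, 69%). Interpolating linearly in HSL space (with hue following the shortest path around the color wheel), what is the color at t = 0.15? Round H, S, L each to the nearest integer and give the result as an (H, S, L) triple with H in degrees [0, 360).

(348, 64, 46)

Hue: 17 − 343 = -326°, but |-326| > 180 so the shorter arc goes the other way: Δh = -326 + 360 = 34°.
H = 343 + 0.15 × (34) = 348.1 → 348°
S = 65 + 0.15 × (57 − 65) = 63.8 → 64%
L = 42 + 0.15 × (69 − 42) = 46.05 → 46%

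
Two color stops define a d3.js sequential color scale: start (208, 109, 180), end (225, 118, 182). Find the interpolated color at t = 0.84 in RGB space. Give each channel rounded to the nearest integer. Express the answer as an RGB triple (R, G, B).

R = 208 + 0.84 × (225 − 208) = 208 + 0.84 × 17 = 222.28 → 222
G = 109 + 0.84 × (118 − 109) = 109 + 0.84 × 9 = 116.56 → 117
B = 180 + 0.84 × (182 − 180) = 180 + 0.84 × 2 = 181.68 → 182
So the blended color is (222, 117, 182), about #de75b6.

(222, 117, 182)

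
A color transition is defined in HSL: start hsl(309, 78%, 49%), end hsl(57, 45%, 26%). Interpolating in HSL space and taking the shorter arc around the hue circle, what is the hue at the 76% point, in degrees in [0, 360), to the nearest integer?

31

Hue: 57 − 309 = -252°, but |-252| > 180 so the shorter arc goes the other way: Δh = -252 + 360 = 108°.
H = 309 + 0.76 × (108) = 391.08 → 391 → 391 mod 360 = 31°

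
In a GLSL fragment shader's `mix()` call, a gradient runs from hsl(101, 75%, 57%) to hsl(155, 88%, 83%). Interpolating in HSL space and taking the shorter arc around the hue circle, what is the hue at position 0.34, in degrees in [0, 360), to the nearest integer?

Hue arc: Δh = 155 − 101 = 54° (|Δh| ≤ 180, already the shorter path).
H = 101 + 0.34 × (54) = 119.36 → 119°

119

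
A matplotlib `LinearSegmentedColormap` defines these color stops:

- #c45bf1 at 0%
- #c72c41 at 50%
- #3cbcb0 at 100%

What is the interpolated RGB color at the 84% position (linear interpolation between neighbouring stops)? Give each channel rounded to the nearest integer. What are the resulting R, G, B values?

(104, 142, 140)

84% lies between the 50% and 100% stops, so the local fraction is t = (84 − 50)/(100 − 50) = 34/50 ≈ 0.68.
#c72c41 → (199, 44, 65); #3cbcb0 → (60, 188, 176).
R = 199 + 0.68 × (60 − 199) = 104.48 → 104
G = 44 + 0.68 × (188 − 44) = 141.92 → 142
B = 65 + 0.68 × (176 − 65) = 140.48 → 140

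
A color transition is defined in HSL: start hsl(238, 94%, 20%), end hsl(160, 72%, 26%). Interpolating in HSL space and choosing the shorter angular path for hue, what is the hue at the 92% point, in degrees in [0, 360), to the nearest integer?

Hue arc: Δh = 160 − 238 = -78° (|Δh| ≤ 180, already the shorter path).
H = 238 + 0.92 × (-78) = 166.24 → 166°

166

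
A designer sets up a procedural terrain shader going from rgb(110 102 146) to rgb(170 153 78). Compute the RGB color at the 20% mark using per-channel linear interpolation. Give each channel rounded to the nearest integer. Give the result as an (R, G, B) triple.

20% corresponds to t = 0.2.
R = 110 + 0.2 × (170 − 110) = 110 + 0.2 × 60 = 122 → 122
G = 102 + 0.2 × (153 − 102) = 102 + 0.2 × 51 = 112.2 → 112
B = 146 + 0.2 × (78 − 146) = 146 + 0.2 × -68 = 132.4 → 132

(122, 112, 132)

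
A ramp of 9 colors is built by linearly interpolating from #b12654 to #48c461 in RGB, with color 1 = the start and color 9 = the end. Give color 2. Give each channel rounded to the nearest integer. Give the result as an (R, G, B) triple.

With 9 swatches and endpoints inclusive, swatch 2 sits at t = (2 − 1)/(9 − 1) = 1/8 ≈ 0.125.
#b12654 → (177, 38, 84); #48c461 → (72, 196, 97).
R = 177 + 0.125 × (72 − 177) = 163.875 → 164
G = 38 + 0.125 × (196 − 38) = 57.75 → 58
B = 84 + 0.125 × (97 − 84) = 85.625 → 86

(164, 58, 86)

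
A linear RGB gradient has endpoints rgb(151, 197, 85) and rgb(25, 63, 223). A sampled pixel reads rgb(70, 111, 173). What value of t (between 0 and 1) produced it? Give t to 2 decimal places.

Invert the lerp on the B channel (largest span, 138): t = (173 − 85) / (223 − 85) = 88/138 = 0.63768.
Check on R: (70 − 151)/(25 − 151) = 0.6429 ✓

0.64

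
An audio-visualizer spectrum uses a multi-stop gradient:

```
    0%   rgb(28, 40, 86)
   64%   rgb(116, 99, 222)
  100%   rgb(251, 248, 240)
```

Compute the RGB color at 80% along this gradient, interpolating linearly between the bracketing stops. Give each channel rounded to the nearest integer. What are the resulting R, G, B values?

(176, 165, 230)

80% lies between the 64% and 100% stops, so the local fraction is t = (80 − 64)/(100 − 64) = 16/36 ≈ 0.4444.
R = 116 + 0.4444 × (251 − 116) = 175.994 → 176
G = 99 + 0.4444 × (248 − 99) = 165.216 → 165
B = 222 + 0.4444 × (240 − 222) = 229.999 → 230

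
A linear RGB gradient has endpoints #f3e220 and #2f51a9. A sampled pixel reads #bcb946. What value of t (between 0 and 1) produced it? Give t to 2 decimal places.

Invert the lerp on the R channel (largest span, 196): t = (188 − 243) / (47 − 243) = -55/-196 = 0.28061.
Check on G: (185 − 226)/(81 − 226) = 0.2828 ✓

0.28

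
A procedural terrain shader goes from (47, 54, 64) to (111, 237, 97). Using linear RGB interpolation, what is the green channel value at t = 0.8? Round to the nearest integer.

G = 54 + 0.8 × (237 − 54) = 200.4 → 200

200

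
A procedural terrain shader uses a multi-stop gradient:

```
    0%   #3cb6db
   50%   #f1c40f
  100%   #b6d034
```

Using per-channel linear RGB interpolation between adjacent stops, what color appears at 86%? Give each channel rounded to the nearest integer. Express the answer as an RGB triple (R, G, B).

(199, 205, 42)

86% lies between the 50% and 100% stops, so the local fraction is t = (86 − 50)/(100 − 50) = 36/50 ≈ 0.72.
#f1c40f → (241, 196, 15); #b6d034 → (182, 208, 52).
R = 241 + 0.72 × (182 − 241) = 198.52 → 199
G = 196 + 0.72 × (208 − 196) = 204.64 → 205
B = 15 + 0.72 × (52 − 15) = 41.64 → 42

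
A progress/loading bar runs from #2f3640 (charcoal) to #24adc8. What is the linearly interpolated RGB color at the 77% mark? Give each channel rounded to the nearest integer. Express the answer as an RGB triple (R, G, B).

(39, 146, 169)

#2f3640 → (47, 54, 64); #24adc8 → (36, 173, 200).
77% corresponds to t = 0.77.
R = 47 + 0.77 × (36 − 47) = 47 + 0.77 × -11 = 38.53 → 39
G = 54 + 0.77 × (173 − 54) = 54 + 0.77 × 119 = 145.63 → 146
B = 64 + 0.77 × (200 − 64) = 64 + 0.77 × 136 = 168.72 → 169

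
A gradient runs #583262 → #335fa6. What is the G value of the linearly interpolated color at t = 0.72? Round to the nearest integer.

G₁ = 50 (from #583262), G₂ = 95 (from #335fa6).
G = 50 + 0.72 × (95 − 50) = 82.4 → 82

82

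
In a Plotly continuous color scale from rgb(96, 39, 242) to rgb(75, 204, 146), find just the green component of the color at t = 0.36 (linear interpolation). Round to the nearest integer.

98

G = 39 + 0.36 × (204 − 39) = 98.4 → 98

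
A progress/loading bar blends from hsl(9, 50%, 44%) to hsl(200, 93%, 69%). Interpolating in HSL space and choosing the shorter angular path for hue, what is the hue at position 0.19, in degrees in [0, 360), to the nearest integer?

337

Hue: 200 − 9 = 191°, but |191| > 180 so the shorter arc goes the other way: Δh = 191 − 360 = -169°.
H = 9 + 0.19 × (-169) = -23.11 → -23 → -23 mod 360 = 337°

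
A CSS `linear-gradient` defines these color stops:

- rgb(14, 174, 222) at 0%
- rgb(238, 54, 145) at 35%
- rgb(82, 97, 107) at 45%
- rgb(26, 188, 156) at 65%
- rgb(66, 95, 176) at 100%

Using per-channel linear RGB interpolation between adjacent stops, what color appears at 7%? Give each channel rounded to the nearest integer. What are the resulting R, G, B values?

7% lies between the 0% and 35% stops, so the local fraction is t = (7 − 0)/(35 − 0) = 7/35 ≈ 0.2.
R = 14 + 0.2 × (238 − 14) = 58.8 → 59
G = 174 + 0.2 × (54 − 174) = 150 → 150
B = 222 + 0.2 × (145 − 222) = 206.6 → 207

(59, 150, 207)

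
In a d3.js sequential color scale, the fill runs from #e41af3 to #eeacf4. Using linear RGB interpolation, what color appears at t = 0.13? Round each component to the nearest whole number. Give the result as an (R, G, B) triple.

#e41af3 → (228, 26, 243); #eeacf4 → (238, 172, 244).
R = 228 + 0.13 × (238 − 228) = 228 + 0.13 × 10 = 229.3 → 229
G = 26 + 0.13 × (172 − 26) = 26 + 0.13 × 146 = 44.98 → 45
B = 243 + 0.13 × (244 − 243) = 243 + 0.13 × 1 = 243.13 → 243

(229, 45, 243)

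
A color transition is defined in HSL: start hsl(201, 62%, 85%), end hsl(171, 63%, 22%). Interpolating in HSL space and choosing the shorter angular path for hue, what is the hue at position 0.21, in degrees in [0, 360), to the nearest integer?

Hue arc: Δh = 171 − 201 = -30° (|Δh| ≤ 180, already the shorter path).
H = 201 + 0.21 × (-30) = 194.7 → 195°

195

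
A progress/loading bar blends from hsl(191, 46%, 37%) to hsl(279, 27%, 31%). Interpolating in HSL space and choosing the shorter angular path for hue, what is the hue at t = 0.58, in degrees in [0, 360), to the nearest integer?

242

Hue arc: Δh = 279 − 191 = 88° (|Δh| ≤ 180, already the shorter path).
H = 191 + 0.58 × (88) = 242.04 → 242°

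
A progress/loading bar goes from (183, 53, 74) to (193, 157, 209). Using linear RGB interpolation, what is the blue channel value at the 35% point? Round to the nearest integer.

121

B = 74 + 0.35 × (209 − 74) = 121.25 → 121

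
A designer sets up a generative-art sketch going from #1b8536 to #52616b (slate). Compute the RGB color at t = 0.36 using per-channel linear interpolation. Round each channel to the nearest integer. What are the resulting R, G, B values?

#1b8536 → (27, 133, 54); #52616b → (82, 97, 107).
R = 27 + 0.36 × (82 − 27) = 27 + 0.36 × 55 = 46.8 → 47
G = 133 + 0.36 × (97 − 133) = 133 + 0.36 × -36 = 120.04 → 120
B = 54 + 0.36 × (107 − 54) = 54 + 0.36 × 53 = 73.08 → 73
So the blended color is (47, 120, 73), about #2f7849.

(47, 120, 73)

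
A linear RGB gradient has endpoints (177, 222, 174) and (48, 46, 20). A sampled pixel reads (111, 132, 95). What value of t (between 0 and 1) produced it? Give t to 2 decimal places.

Invert the lerp on the G channel (largest span, 176): t = (132 − 222) / (46 − 222) = -90/-176 = 0.51136.
Check on R: (111 − 177)/(48 − 177) = 0.5116 ✓

0.51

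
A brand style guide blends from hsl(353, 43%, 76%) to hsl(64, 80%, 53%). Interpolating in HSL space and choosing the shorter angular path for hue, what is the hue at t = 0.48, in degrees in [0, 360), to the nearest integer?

Hue: 64 − 353 = -289°, but |-289| > 180 so the shorter arc goes the other way: Δh = -289 + 360 = 71°.
H = 353 + 0.48 × (71) = 387.08 → 387 → 387 mod 360 = 27°

27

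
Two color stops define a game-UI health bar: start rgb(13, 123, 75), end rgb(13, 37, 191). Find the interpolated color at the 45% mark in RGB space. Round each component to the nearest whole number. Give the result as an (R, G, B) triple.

45% corresponds to t = 0.45.
R = 13 + 0.45 × (13 − 13) = 13 + 0.45 × 0 = 13 → 13
G = 123 + 0.45 × (37 − 123) = 123 + 0.45 × -86 = 84.3 → 84
B = 75 + 0.45 × (191 − 75) = 75 + 0.45 × 116 = 127.2 → 127

(13, 84, 127)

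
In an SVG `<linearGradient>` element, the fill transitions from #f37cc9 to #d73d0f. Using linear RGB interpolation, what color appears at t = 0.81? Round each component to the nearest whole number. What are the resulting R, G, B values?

(220, 73, 50)

#f37cc9 → (243, 124, 201); #d73d0f → (215, 61, 15).
R = 243 + 0.81 × (215 − 243) = 243 + 0.81 × -28 = 220.32 → 220
G = 124 + 0.81 × (61 − 124) = 124 + 0.81 × -63 = 72.97 → 73
B = 201 + 0.81 × (15 − 201) = 201 + 0.81 × -186 = 50.34 → 50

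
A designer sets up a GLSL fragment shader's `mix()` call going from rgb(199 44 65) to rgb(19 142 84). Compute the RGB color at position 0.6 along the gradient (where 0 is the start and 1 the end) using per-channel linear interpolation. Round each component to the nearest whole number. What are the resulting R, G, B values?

(91, 103, 76)

R = 199 + 0.6 × (19 − 199) = 199 + 0.6 × -180 = 91 → 91
G = 44 + 0.6 × (142 − 44) = 44 + 0.6 × 98 = 102.8 → 103
B = 65 + 0.6 × (84 − 65) = 65 + 0.6 × 19 = 76.4 → 76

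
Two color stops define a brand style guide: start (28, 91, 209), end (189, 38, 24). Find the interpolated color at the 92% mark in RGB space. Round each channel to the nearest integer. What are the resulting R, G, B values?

92% corresponds to t = 0.92.
R = 28 + 0.92 × (189 − 28) = 28 + 0.92 × 161 = 176.12 → 176
G = 91 + 0.92 × (38 − 91) = 91 + 0.92 × -53 = 42.24 → 42
B = 209 + 0.92 × (24 − 209) = 209 + 0.92 × -185 = 38.8 → 39

(176, 42, 39)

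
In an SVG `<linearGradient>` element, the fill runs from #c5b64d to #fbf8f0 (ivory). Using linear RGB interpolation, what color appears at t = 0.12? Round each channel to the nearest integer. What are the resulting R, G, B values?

(203, 190, 97)

#c5b64d → (197, 182, 77); #fbf8f0 → (251, 248, 240).
R = 197 + 0.12 × (251 − 197) = 197 + 0.12 × 54 = 203.48 → 203
G = 182 + 0.12 × (248 − 182) = 182 + 0.12 × 66 = 189.92 → 190
B = 77 + 0.12 × (240 − 77) = 77 + 0.12 × 163 = 96.56 → 97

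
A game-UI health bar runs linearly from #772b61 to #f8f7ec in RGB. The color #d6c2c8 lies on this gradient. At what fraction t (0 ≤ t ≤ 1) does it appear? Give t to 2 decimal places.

Invert the lerp on the G channel (largest span, 204): t = (194 − 43) / (247 − 43) = 151/204 = 0.7402.
Check on R: (214 − 119)/(248 − 119) = 0.7364 ✓

0.74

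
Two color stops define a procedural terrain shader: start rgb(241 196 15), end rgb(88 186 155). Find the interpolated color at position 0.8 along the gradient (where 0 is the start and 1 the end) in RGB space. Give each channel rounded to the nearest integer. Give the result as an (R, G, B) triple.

R = 241 + 0.8 × (88 − 241) = 241 + 0.8 × -153 = 118.6 → 119
G = 196 + 0.8 × (186 − 196) = 196 + 0.8 × -10 = 188 → 188
B = 15 + 0.8 × (155 − 15) = 15 + 0.8 × 140 = 127 → 127

(119, 188, 127)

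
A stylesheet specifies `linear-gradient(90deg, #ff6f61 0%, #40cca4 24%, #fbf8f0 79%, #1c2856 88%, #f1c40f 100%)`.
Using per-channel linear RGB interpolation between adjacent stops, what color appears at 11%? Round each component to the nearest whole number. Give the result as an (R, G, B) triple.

(167, 154, 128)

11% lies between the 0% and 24% stops, so the local fraction is t = (11 − 0)/(24 − 0) = 11/24 ≈ 0.4583.
#ff6f61 → (255, 111, 97); #40cca4 → (64, 204, 164).
R = 255 + 0.4583 × (64 − 255) = 167.465 → 167
G = 111 + 0.4583 × (204 − 111) = 153.622 → 154
B = 97 + 0.4583 × (164 − 97) = 127.706 → 128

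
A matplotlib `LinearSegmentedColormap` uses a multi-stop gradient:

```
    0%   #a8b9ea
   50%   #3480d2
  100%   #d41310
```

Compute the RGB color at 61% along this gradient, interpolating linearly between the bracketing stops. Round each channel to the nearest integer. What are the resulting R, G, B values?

(87, 104, 167)

61% lies between the 50% and 100% stops, so the local fraction is t = (61 − 50)/(100 − 50) = 11/50 ≈ 0.22.
#3480d2 → (52, 128, 210); #d41310 → (212, 19, 16).
R = 52 + 0.22 × (212 − 52) = 87.2 → 87
G = 128 + 0.22 × (19 − 128) = 104.02 → 104
B = 210 + 0.22 × (16 − 210) = 167.32 → 167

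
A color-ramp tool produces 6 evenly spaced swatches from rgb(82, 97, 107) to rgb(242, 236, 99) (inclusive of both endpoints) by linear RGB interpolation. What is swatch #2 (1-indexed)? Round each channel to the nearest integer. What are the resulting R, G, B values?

(114, 125, 105)

With 6 swatches and endpoints inclusive, swatch 2 sits at t = (2 − 1)/(6 − 1) = 1/5 ≈ 0.2.
R = 82 + 0.2 × (242 − 82) = 114 → 114
G = 97 + 0.2 × (236 − 97) = 124.8 → 125
B = 107 + 0.2 × (99 − 107) = 105.4 → 105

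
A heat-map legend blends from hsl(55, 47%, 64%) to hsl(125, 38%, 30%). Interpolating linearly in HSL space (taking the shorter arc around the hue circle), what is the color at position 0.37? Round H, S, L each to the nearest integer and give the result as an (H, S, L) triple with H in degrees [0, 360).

Hue arc: Δh = 125 − 55 = 70° (|Δh| ≤ 180, already the shorter path).
H = 55 + 0.37 × (70) = 80.9 → 81°
S = 47 + 0.37 × (38 − 47) = 43.67 → 44%
L = 64 + 0.37 × (30 − 64) = 51.42 → 51%

(81, 44, 51)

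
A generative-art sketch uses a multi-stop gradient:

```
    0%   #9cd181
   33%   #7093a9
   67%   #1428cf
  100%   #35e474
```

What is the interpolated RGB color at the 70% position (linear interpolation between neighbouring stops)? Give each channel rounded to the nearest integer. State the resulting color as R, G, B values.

(23, 57, 199)

70% lies between the 67% and 100% stops, so the local fraction is t = (70 − 67)/(100 − 67) = 3/33 ≈ 0.0909.
#1428cf → (20, 40, 207); #35e474 → (53, 228, 116).
R = 20 + 0.0909 × (53 − 20) = 23 → 23
G = 40 + 0.0909 × (228 − 40) = 57.089 → 57
B = 207 + 0.0909 × (116 − 207) = 198.728 → 199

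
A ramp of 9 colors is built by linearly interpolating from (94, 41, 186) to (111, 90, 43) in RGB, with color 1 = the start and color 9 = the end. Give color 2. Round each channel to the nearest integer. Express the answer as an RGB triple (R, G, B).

With 9 swatches and endpoints inclusive, swatch 2 sits at t = (2 − 1)/(9 − 1) = 1/8 ≈ 0.125.
R = 94 + 0.125 × (111 − 94) = 96.125 → 96
G = 41 + 0.125 × (90 − 41) = 47.125 → 47
B = 186 + 0.125 × (43 − 186) = 168.125 → 168

(96, 47, 168)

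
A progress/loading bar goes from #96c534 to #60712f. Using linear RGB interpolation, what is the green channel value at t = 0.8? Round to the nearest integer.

130

G₁ = 197 (from #96c534), G₂ = 113 (from #60712f).
G = 197 + 0.8 × (113 − 197) = 129.8 → 130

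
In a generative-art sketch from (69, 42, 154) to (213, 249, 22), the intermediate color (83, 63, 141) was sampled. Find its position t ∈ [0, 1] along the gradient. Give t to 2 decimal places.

0.10

Invert the lerp on the G channel (largest span, 207): t = (63 − 42) / (249 − 42) = 21/207 = 0.10145.
Check on R: (83 − 69)/(213 − 69) = 0.09722 ✓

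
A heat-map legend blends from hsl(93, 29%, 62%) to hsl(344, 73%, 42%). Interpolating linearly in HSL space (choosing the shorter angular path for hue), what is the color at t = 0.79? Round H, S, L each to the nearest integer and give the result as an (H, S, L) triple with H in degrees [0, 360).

(7, 64, 46)

Hue: 344 − 93 = 251°, but |251| > 180 so the shorter arc goes the other way: Δh = 251 − 360 = -109°.
H = 93 + 0.79 × (-109) = 6.89 → 7°
S = 29 + 0.79 × (73 − 29) = 63.76 → 64%
L = 62 + 0.79 × (42 − 62) = 46.2 → 46%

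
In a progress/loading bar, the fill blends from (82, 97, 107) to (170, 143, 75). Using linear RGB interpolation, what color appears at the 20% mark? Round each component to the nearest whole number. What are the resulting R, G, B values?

(100, 106, 101)

20% corresponds to t = 0.2.
R = 82 + 0.2 × (170 − 82) = 82 + 0.2 × 88 = 99.6 → 100
G = 97 + 0.2 × (143 − 97) = 97 + 0.2 × 46 = 106.2 → 106
B = 107 + 0.2 × (75 − 107) = 107 + 0.2 × -32 = 100.6 → 101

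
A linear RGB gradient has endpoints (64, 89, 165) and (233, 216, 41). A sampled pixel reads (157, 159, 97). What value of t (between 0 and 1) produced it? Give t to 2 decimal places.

Invert the lerp on the R channel (largest span, 169): t = (157 − 64) / (233 − 64) = 93/169 = 0.5503.
Check on G: (159 − 89)/(216 − 89) = 0.5512 ✓

0.55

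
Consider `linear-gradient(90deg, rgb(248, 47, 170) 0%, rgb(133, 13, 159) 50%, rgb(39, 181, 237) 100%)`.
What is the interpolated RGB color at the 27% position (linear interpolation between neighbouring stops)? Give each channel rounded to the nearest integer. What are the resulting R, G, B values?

27% lies between the 0% and 50% stops, so the local fraction is t = (27 − 0)/(50 − 0) = 27/50 ≈ 0.54.
R = 248 + 0.54 × (133 − 248) = 185.9 → 186
G = 47 + 0.54 × (13 − 47) = 28.64 → 29
B = 170 + 0.54 × (159 − 170) = 164.06 → 164

(186, 29, 164)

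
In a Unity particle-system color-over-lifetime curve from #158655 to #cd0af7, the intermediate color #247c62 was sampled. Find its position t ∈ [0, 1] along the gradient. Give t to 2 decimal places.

Invert the lerp on the R channel (largest span, 184): t = (36 − 21) / (205 − 21) = 15/184 = 0.081522.
Check on G: (124 − 134)/(10 − 134) = 0.08065 ✓

0.08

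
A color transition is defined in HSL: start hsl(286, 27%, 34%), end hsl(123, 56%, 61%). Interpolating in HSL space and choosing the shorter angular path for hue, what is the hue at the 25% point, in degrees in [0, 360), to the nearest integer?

245

Hue arc: Δh = 123 − 286 = -163° (|Δh| ≤ 180, already the shorter path).
H = 286 + 0.25 × (-163) = 245.25 → 245°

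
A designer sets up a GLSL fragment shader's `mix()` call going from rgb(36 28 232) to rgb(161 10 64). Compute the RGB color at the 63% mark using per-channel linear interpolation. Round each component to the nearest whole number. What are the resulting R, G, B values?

63% corresponds to t = 0.63.
R = 36 + 0.63 × (161 − 36) = 36 + 0.63 × 125 = 114.75 → 115
G = 28 + 0.63 × (10 − 28) = 28 + 0.63 × -18 = 16.66 → 17
B = 232 + 0.63 × (64 − 232) = 232 + 0.63 × -168 = 126.16 → 126
So the blended color is (115, 17, 126), about #73117e.

(115, 17, 126)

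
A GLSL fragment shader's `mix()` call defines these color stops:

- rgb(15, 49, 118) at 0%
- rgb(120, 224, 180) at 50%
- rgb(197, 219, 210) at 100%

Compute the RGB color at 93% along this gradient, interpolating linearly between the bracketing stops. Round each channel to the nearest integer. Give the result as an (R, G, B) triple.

(186, 220, 206)

93% lies between the 50% and 100% stops, so the local fraction is t = (93 − 50)/(100 − 50) = 43/50 ≈ 0.86.
R = 120 + 0.86 × (197 − 120) = 186.22 → 186
G = 224 + 0.86 × (219 − 224) = 219.7 → 220
B = 180 + 0.86 × (210 − 180) = 205.8 → 206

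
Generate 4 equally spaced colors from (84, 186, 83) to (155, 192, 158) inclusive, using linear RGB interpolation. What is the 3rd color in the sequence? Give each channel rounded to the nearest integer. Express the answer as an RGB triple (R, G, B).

With 4 swatches and endpoints inclusive, swatch 3 sits at t = (3 − 1)/(4 − 1) = 2/3 ≈ 0.6667.
R = 84 + 0.6667 × (155 − 84) = 131.336 → 131
G = 186 + 0.6667 × (192 − 186) = 190 → 190
B = 83 + 0.6667 × (158 − 83) = 133.002 → 133

(131, 190, 133)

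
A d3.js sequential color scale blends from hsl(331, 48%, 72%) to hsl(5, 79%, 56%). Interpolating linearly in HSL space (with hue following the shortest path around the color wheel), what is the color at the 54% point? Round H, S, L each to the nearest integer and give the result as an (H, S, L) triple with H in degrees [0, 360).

(349, 65, 63)

Hue: 5 − 331 = -326°, but |-326| > 180 so the shorter arc goes the other way: Δh = -326 + 360 = 34°.
H = 331 + 0.54 × (34) = 349.36 → 349°
S = 48 + 0.54 × (79 − 48) = 64.74 → 65%
L = 72 + 0.54 × (56 − 72) = 63.36 → 63%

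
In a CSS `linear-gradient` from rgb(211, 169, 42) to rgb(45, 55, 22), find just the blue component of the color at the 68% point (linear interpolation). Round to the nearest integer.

28

B = 42 + 0.68 × (22 − 42) = 28.4 → 28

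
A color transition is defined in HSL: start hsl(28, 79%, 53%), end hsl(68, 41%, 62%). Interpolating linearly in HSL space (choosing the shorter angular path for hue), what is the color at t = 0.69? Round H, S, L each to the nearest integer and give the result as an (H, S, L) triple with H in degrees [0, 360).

(56, 53, 59)

Hue arc: Δh = 68 − 28 = 40° (|Δh| ≤ 180, already the shorter path).
H = 28 + 0.69 × (40) = 55.6 → 56°
S = 79 + 0.69 × (41 − 79) = 52.78 → 53%
L = 53 + 0.69 × (62 − 53) = 59.21 → 59%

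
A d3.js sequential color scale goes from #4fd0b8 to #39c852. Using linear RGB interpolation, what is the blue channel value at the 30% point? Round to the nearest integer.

B₁ = 184 (from #4fd0b8), B₂ = 82 (from #39c852).
B = 184 + 0.3 × (82 − 184) = 153.4 → 153

153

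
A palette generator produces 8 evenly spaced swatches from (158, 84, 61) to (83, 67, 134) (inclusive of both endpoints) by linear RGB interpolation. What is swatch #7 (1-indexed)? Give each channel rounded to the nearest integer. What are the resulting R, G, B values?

With 8 swatches and endpoints inclusive, swatch 7 sits at t = (7 − 1)/(8 − 1) = 6/7 ≈ 0.8571.
R = 158 + 0.8571 × (83 − 158) = 93.718 → 94
G = 84 + 0.8571 × (67 − 84) = 69.429 → 69
B = 61 + 0.8571 × (134 − 61) = 123.568 → 124

(94, 69, 124)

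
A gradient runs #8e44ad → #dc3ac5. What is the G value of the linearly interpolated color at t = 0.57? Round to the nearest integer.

62

G₁ = 68 (from #8e44ad), G₂ = 58 (from #dc3ac5).
G = 68 + 0.57 × (58 − 68) = 62.3 → 62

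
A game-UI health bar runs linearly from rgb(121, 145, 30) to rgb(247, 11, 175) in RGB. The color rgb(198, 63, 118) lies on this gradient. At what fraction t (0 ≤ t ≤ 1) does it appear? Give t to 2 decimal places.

0.61

Invert the lerp on the B channel (largest span, 145): t = (118 − 30) / (175 − 30) = 88/145 = 0.6069.
Check on R: (198 − 121)/(247 − 121) = 0.6111 ✓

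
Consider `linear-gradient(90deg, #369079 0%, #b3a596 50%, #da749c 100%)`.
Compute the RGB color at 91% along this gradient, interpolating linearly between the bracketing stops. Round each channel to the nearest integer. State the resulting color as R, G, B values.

(211, 125, 155)

91% lies between the 50% and 100% stops, so the local fraction is t = (91 − 50)/(100 − 50) = 41/50 ≈ 0.82.
#b3a596 → (179, 165, 150); #da749c → (218, 116, 156).
R = 179 + 0.82 × (218 − 179) = 210.98 → 211
G = 165 + 0.82 × (116 − 165) = 124.82 → 125
B = 150 + 0.82 × (156 − 150) = 154.92 → 155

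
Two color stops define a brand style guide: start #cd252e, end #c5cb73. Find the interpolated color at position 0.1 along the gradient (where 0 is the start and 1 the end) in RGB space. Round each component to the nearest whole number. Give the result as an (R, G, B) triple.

(204, 54, 53)

#cd252e → (205, 37, 46); #c5cb73 → (197, 203, 115).
R = 205 + 0.1 × (197 − 205) = 205 + 0.1 × -8 = 204.2 → 204
G = 37 + 0.1 × (203 − 37) = 37 + 0.1 × 166 = 53.6 → 54
B = 46 + 0.1 × (115 − 46) = 46 + 0.1 × 69 = 52.9 → 53
So the blended color is (204, 54, 53), about #cc3635.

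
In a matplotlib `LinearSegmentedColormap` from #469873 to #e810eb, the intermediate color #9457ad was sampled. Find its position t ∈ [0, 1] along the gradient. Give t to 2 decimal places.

Invert the lerp on the R channel (largest span, 162): t = (148 − 70) / (232 − 70) = 78/162 = 0.48148.
Check on G: (87 − 152)/(16 − 152) = 0.4779 ✓

0.48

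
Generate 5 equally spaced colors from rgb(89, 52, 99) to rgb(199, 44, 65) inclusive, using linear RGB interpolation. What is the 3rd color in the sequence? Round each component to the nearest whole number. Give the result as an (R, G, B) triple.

(144, 48, 82)

With 5 swatches and endpoints inclusive, swatch 3 sits at t = (3 − 1)/(5 − 1) = 2/4 ≈ 0.5.
R = 89 + 0.5 × (199 − 89) = 144 → 144
G = 52 + 0.5 × (44 − 52) = 48 → 48
B = 99 + 0.5 × (65 − 99) = 82 → 82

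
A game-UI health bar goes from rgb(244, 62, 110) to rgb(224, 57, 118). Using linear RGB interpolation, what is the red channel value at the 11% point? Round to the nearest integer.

R = 244 + 0.11 × (224 − 244) = 241.8 → 242

242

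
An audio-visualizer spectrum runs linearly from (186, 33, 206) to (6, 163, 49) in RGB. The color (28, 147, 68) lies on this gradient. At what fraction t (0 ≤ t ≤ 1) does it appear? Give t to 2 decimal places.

0.88

Invert the lerp on the R channel (largest span, 180): t = (28 − 186) / (6 − 186) = -158/-180 = 0.87778.
Check on G: (147 − 33)/(163 − 33) = 0.8769 ✓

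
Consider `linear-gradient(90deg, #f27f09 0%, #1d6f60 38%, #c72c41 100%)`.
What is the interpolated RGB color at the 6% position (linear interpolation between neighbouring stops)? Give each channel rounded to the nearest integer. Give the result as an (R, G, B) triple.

(208, 124, 23)

6% lies between the 0% and 38% stops, so the local fraction is t = (6 − 0)/(38 − 0) = 6/38 ≈ 0.1579.
#f27f09 → (242, 127, 9); #1d6f60 → (29, 111, 96).
R = 242 + 0.1579 × (29 − 242) = 208.367 → 208
G = 127 + 0.1579 × (111 − 127) = 124.474 → 124
B = 9 + 0.1579 × (96 − 9) = 22.737 → 23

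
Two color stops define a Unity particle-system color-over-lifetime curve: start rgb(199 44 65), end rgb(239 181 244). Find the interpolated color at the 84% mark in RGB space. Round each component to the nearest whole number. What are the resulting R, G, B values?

(233, 159, 215)

84% corresponds to t = 0.84.
R = 199 + 0.84 × (239 − 199) = 199 + 0.84 × 40 = 232.6 → 233
G = 44 + 0.84 × (181 − 44) = 44 + 0.84 × 137 = 159.08 → 159
B = 65 + 0.84 × (244 − 65) = 65 + 0.84 × 179 = 215.36 → 215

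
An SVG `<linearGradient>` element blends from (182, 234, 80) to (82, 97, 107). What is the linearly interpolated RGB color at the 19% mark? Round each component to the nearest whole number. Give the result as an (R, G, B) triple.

(163, 208, 85)

19% corresponds to t = 0.19.
R = 182 + 0.19 × (82 − 182) = 182 + 0.19 × -100 = 163 → 163
G = 234 + 0.19 × (97 − 234) = 234 + 0.19 × -137 = 207.97 → 208
B = 80 + 0.19 × (107 − 80) = 80 + 0.19 × 27 = 85.13 → 85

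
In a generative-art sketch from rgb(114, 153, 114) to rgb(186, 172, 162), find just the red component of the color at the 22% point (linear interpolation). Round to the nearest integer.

R = 114 + 0.22 × (186 − 114) = 129.84 → 130

130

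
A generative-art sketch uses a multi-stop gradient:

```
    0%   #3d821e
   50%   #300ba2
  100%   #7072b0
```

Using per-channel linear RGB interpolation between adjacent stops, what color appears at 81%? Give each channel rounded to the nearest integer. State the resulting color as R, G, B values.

(88, 75, 171)

81% lies between the 50% and 100% stops, so the local fraction is t = (81 − 50)/(100 − 50) = 31/50 ≈ 0.62.
#300ba2 → (48, 11, 162); #7072b0 → (112, 114, 176).
R = 48 + 0.62 × (112 − 48) = 87.68 → 88
G = 11 + 0.62 × (114 − 11) = 74.86 → 75
B = 162 + 0.62 × (176 − 162) = 170.68 → 171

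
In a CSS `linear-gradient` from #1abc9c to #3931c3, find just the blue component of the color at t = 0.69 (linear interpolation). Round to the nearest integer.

183

B₁ = 156 (from #1abc9c), B₂ = 195 (from #3931c3).
B = 156 + 0.69 × (195 − 156) = 182.91 → 183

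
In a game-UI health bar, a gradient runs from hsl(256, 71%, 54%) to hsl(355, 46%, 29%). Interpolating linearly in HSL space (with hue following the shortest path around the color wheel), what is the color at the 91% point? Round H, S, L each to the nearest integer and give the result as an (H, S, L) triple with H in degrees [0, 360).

(346, 48, 31)

Hue arc: Δh = 355 − 256 = 99° (|Δh| ≤ 180, already the shorter path).
H = 256 + 0.91 × (99) = 346.09 → 346°
S = 71 + 0.91 × (46 − 71) = 48.25 → 48%
L = 54 + 0.91 × (29 − 54) = 31.25 → 31%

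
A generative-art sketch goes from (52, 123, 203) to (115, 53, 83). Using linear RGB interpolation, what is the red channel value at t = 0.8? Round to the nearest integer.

R = 52 + 0.8 × (115 − 52) = 102.4 → 102

102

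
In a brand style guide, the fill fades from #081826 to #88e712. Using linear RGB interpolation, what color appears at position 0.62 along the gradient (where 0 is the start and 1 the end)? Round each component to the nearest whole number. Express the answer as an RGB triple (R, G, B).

(87, 152, 26)

#081826 → (8, 24, 38); #88e712 → (136, 231, 18).
R = 8 + 0.62 × (136 − 8) = 8 + 0.62 × 128 = 87.36 → 87
G = 24 + 0.62 × (231 − 24) = 24 + 0.62 × 207 = 152.34 → 152
B = 38 + 0.62 × (18 − 38) = 38 + 0.62 × -20 = 25.6 → 26
So the blended color is (87, 152, 26), about #57981a.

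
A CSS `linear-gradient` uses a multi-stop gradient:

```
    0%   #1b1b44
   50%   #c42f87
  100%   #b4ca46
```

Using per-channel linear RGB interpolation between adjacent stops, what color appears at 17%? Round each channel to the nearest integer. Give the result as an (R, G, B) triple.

17% lies between the 0% and 50% stops, so the local fraction is t = (17 − 0)/(50 − 0) = 17/50 ≈ 0.34.
#1b1b44 → (27, 27, 68); #c42f87 → (196, 47, 135).
R = 27 + 0.34 × (196 − 27) = 84.46 → 84
G = 27 + 0.34 × (47 − 27) = 33.8 → 34
B = 68 + 0.34 × (135 − 68) = 90.78 → 91

(84, 34, 91)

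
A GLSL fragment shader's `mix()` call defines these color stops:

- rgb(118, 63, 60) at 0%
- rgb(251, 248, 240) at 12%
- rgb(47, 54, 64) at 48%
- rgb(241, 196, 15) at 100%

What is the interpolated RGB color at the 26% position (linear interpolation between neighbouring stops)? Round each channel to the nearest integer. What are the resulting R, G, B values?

26% lies between the 12% and 48% stops, so the local fraction is t = (26 − 12)/(48 − 12) = 14/36 ≈ 0.3889.
R = 251 + 0.3889 × (47 − 251) = 171.664 → 172
G = 248 + 0.3889 × (54 − 248) = 172.553 → 173
B = 240 + 0.3889 × (64 − 240) = 171.554 → 172

(172, 173, 172)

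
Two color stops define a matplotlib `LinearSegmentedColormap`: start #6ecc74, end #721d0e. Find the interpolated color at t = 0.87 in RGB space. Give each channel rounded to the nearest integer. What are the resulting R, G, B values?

(113, 52, 27)

#6ecc74 → (110, 204, 116); #721d0e → (114, 29, 14).
R = 110 + 0.87 × (114 − 110) = 110 + 0.87 × 4 = 113.48 → 113
G = 204 + 0.87 × (29 − 204) = 204 + 0.87 × -175 = 51.75 → 52
B = 116 + 0.87 × (14 − 116) = 116 + 0.87 × -102 = 27.26 → 27
So the blended color is (113, 52, 27), about #71341b.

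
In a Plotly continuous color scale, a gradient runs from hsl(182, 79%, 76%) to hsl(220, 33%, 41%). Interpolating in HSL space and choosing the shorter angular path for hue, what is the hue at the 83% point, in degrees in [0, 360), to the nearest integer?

214

Hue arc: Δh = 220 − 182 = 38° (|Δh| ≤ 180, already the shorter path).
H = 182 + 0.83 × (38) = 213.54 → 214°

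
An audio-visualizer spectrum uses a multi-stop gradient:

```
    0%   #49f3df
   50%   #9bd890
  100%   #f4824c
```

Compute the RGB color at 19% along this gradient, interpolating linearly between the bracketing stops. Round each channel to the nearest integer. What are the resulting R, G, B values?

(104, 233, 193)

19% lies between the 0% and 50% stops, so the local fraction is t = (19 − 0)/(50 − 0) = 19/50 ≈ 0.38.
#49f3df → (73, 243, 223); #9bd890 → (155, 216, 144).
R = 73 + 0.38 × (155 − 73) = 104.16 → 104
G = 243 + 0.38 × (216 − 243) = 232.74 → 233
B = 223 + 0.38 × (144 − 223) = 192.98 → 193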